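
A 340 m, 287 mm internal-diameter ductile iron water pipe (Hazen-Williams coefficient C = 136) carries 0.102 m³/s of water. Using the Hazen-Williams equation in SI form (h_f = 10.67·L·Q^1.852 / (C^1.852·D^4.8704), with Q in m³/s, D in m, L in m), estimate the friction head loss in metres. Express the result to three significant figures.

h_f = 10.67·340·0.102^1.852 / (136^1.852·0.287^4.8704) = 2.586 m

h_f ≈ 2.59 m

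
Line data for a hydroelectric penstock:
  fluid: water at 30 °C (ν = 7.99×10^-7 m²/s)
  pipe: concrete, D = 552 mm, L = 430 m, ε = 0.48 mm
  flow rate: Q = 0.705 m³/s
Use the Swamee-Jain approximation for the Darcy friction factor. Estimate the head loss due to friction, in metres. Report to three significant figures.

V = 4Q/(πD²) = 4·0.705/(π·0.552²) = 2.946 m/s
Re = VD/ν = 2.946·0.552/7.99×10^-7 = 2.04×10^6 → turbulent
ε/D = 0.48/552 = 8.70×10^-4
Swamee-Jain: f = 0.01921
h_f = f(L/D)V²/(2g) = 0.01921·(430/0.552)·2.946²/(2·9.81) = 6.620 m

h_f ≈ 6.62 m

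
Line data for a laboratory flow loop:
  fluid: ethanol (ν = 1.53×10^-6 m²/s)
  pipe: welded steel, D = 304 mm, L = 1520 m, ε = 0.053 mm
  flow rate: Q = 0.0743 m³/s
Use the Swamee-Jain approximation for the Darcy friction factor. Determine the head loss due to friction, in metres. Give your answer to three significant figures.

h_f ≈ 4.52 m

V = 4Q/(πD²) = 4·0.0743/(π·0.304²) = 1.024 m/s
Re = VD/ν = 1.024·0.304/1.53×10^-6 = 2.03×10^5 → turbulent
ε/D = 0.053/304 = 1.74×10^-4
Swamee-Jain: f = 0.01691
h_f = f(L/D)V²/(2g) = 0.01691·(1520/0.304)·1.024²/(2·9.81) = 4.516 m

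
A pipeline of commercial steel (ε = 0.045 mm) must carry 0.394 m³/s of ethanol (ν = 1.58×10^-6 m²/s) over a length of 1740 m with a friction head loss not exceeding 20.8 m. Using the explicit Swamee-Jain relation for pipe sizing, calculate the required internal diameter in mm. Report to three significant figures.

D ≈ 436 mm

Swamee-Jain (Type III): D = 0.66·[ε^1.25·(LQ²/(gh_f))^4.75 + ν·Q^9.4·(L/(gh_f))^5.2]^0.04
LQ²/(gh_f) = 1.324; L/(gh_f) = 8.527
Term 1 = ε^1.25·(…)^4.75 = 1.40×10^-5; Term 2 = ν·Q^9.4·(…)^5.2 = 1.72×10^-5
D = 0.66·(1.40×10^-5 + 1.72×10^-5)^0.04 = 0.4358 m = 436 mm
Check: V = 2.64 m/s, Re = 7.29×10^5, f = 0.01394, h_f = 19.8 m ≈ 20.8 m ✓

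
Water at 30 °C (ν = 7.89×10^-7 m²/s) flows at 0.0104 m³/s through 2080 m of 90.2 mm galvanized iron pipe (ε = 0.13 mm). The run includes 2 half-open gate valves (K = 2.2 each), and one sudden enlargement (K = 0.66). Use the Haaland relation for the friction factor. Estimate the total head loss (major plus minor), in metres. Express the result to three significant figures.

H_L ≈ 71.0 m

V = 4Q/(πD²) = 1.628 m/s; V²/2g = 0.1350 m
Re = 1.86×10^5, ε/D = 0.00144 → f = 0.02259 (Haaland)
Major: h_f = f(L/D)·V²/2g = 0.02259·23060·0.1350 = 70.34 m
Minor: ΣK = 5.06; h_m = ΣK·V²/2g = 0.6831 m
Total H_L = 70.34 + 0.6831 = 71.02 m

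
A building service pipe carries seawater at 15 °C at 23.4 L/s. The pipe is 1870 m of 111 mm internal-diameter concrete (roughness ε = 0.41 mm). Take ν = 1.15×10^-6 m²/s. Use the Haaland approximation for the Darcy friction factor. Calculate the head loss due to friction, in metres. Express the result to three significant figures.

V = 4Q/(πD²) = 4·0.0234/(π·0.111²) = 2.418 m/s
Re = VD/ν = 2.418·0.111/1.15×10^-6 = 2.33×10^5 → turbulent
ε/D = 0.41/111 = 0.00369
Haaland: f = 0.02827
h_f = f(L/D)V²/(2g) = 0.02827·(1870/0.111)·2.418²/(2·9.81) = 141.9 m

h_f ≈ 142 m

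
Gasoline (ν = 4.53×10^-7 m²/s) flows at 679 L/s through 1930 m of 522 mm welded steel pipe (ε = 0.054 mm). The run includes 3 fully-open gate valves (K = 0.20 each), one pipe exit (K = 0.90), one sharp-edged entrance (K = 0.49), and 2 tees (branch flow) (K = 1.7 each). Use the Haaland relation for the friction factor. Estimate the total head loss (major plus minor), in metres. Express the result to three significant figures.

V = 4Q/(πD²) = 3.173 m/s; V²/2g = 0.5131 m
Re = 3.66×10^6, ε/D = 1.03×10^-4 → f = 0.01249 (Haaland)
Major: h_f = f(L/D)·V²/2g = 0.01249·3697·0.5131 = 23.70 m
Minor: ΣK = 5.39; h_m = ΣK·V²/2g = 2.765 m
Total H_L = 23.70 + 2.765 = 26.47 m

H_L ≈ 26.5 m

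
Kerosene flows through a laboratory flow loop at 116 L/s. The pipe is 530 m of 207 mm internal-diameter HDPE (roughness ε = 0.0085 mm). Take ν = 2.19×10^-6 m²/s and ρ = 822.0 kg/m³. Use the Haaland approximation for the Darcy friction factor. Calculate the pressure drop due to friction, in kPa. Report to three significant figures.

V = 4Q/(πD²) = 4·0.116/(π·0.207²) = 3.447 m/s
Re = VD/ν = 3.447·0.207/2.19×10^-6 = 3.26×10^5 → turbulent
ε/D = 0.0085/207 = 4.11×10^-5
Haaland: f = 0.01450
h_f = f(L/D)V²/(2g) = 0.01450·(530/0.207)·3.447²/(2·9.81) = 22.48 m
Δp = ρg·h_f = 822.0·9.81·22.48 = 181.3 kPa

Δp ≈ 181 kPa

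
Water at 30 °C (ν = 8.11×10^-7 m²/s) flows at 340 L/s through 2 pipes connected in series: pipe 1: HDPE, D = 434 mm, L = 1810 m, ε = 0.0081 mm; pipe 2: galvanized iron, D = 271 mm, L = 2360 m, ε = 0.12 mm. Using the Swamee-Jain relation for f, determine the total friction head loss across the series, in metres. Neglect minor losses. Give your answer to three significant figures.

Pipe 1: V = 2.298 m/s, Re = 1.23×10^6, ε/D = 1.87×10^-5, f = 0.01171, h_1 = f(L/D)V²/2g = 13.15 m
Pipe 2: V = 5.895 m/s, Re = 1.97×10^6, ε/D = 4.43×10^-4, f = 0.01661, h_2 = f(L/D)V²/2g = 256.2 m
Series → Q common, losses add: H = Σh = 269.4 m

H ≈ 269 m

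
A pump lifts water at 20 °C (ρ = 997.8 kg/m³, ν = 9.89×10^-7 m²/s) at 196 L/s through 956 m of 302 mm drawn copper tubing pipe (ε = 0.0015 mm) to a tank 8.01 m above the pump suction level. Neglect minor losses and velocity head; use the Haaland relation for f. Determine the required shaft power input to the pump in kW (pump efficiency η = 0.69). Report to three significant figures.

V = 4Q/(πD²) = 2.736 m/s; Re = 8.36×10^5; ε/D = 4.97×10^-6; f = 0.01202
h_f = f(L/D)V²/2g = 14.52 m
Total head H = z + h_f = 8.01 + 14.52 = 22.53 m
P_hyd = ρgQH = 997.8·9.81·0.196·22.53 = 43.22 kW
P_shaft = P_hyd/η = 43.22/0.69 = 62.64 kW

P_shaft ≈ 62.6 kW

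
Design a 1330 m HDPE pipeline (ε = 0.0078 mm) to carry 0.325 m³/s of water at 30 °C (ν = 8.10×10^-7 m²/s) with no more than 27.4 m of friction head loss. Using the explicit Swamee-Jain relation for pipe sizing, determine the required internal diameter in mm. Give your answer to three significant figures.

D ≈ 347 mm

Swamee-Jain (Type III): D = 0.66·[ε^1.25·(LQ²/(gh_f))^4.75 + ν·Q^9.4·(L/(gh_f))^5.2]^0.04
LQ²/(gh_f) = 0.5226; L/(gh_f) = 4.948
Term 1 = ε^1.25·(…)^4.75 = 1.89×10^-8; Term 2 = ν·Q^9.4·(…)^5.2 = 8.54×10^-8
D = 0.66·(1.89×10^-8 + 8.54×10^-8)^0.04 = 0.3470 m = 347 mm
Check: V = 3.44 m/s, Re = 1.47×10^6, f = 0.01154, h_f = 26.7 m ≈ 27.4 m ✓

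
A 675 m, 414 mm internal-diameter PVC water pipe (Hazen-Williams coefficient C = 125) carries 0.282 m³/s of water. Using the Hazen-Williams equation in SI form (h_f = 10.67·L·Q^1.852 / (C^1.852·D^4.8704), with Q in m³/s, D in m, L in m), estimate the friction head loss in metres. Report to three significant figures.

h_f = 10.67·675·0.282^1.852 / (125^1.852·0.414^4.8704) = 6.625 m

h_f ≈ 6.63 m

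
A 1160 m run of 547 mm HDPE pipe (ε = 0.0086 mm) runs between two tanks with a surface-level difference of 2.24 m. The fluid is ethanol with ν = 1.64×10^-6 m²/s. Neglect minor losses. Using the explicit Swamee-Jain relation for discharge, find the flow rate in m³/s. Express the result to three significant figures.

Q ≈ 0.287 m³/s

Swamee-Jain (Type II): Q = -0.965·√(gD⁵h_f/L)·ln[ε/(3.7D) + √(3.17ν²L/(gD³h_f))]
√(gD⁵h_f/L) = √(9.81·0.547⁵·2.24/1160) = 0.03046
ε/(3.7D) = 4.25×10^-6; √(3.17ν²L/(gD³h_f)) = 5.24×10^-5
Q = -0.965·0.03046·ln(5.669×10^-5) = 0.2874 m³/s
Check: V = 1.22 m/s, Re = 4.08×10^5, f = 0.01380, h_f = 2.23 m ≈ 2.24 m ✓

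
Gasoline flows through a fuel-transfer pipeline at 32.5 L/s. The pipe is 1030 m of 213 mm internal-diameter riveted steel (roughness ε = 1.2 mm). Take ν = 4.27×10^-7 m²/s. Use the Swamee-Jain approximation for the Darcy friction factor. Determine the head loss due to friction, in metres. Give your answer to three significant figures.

V = 4Q/(πD²) = 4·0.0325/(π·0.213²) = 0.9121 m/s
Re = VD/ν = 0.9121·0.213/4.27×10^-7 = 4.55×10^5 → turbulent
ε/D = 1.2/213 = 0.00563
Swamee-Jain: f = 0.03179
h_f = f(L/D)V²/(2g) = 0.03179·(1030/0.213)·0.9121²/(2·9.81) = 6.518 m

h_f ≈ 6.52 m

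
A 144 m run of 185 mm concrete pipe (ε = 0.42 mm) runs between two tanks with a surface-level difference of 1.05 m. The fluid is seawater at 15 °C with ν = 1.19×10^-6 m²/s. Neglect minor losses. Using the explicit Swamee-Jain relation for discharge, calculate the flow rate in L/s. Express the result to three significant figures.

Swamee-Jain (Type II): Q = -0.965·√(gD⁵h_f/L)·ln[ε/(3.7D) + √(3.17ν²L/(gD³h_f))]
√(gD⁵h_f/L) = √(9.81·0.185⁵·1.05/144) = 0.003937
ε/(3.7D) = 6.14×10^-4; √(3.17ν²L/(gD³h_f)) = 9.96×10^-5
Q = -0.965·0.003937·ln(7.131×10^-4) = 0.02753 m³/s
Check: V = 1.02 m/s, Re = 1.59×10^5, f = 0.02544, h_f = 1.06 m ≈ 1.05 m ✓

Q ≈ 27.5 L/s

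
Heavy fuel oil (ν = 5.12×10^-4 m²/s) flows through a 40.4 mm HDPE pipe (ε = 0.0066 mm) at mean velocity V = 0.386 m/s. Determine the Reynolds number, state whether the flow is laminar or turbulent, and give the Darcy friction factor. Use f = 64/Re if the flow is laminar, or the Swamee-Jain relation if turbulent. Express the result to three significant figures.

Re ≈ 30.5; laminar; f = 64/Re ≈ 2.10

Re = VD/ν = 0.3860·0.0404/5.12×10^-4 = 30.5
Re < 2300 → laminar → f = 64/Re = 2.101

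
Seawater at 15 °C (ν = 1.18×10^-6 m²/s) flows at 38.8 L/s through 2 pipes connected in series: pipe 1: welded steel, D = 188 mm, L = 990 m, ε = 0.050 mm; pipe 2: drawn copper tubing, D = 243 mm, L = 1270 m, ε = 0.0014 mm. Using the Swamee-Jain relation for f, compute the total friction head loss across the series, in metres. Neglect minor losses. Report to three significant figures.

Pipe 1: V = 1.398 m/s, Re = 2.23×10^5, ε/D = 2.66×10^-4, f = 0.01736, h_1 = f(L/D)V²/2g = 9.100 m
Pipe 2: V = 0.8366 m/s, Re = 1.72×10^5, ε/D = 5.76×10^-6, f = 0.01604, h_2 = f(L/D)V²/2g = 2.991 m
Series → Q common, losses add: H = Σh = 12.09 m

H ≈ 12.1 m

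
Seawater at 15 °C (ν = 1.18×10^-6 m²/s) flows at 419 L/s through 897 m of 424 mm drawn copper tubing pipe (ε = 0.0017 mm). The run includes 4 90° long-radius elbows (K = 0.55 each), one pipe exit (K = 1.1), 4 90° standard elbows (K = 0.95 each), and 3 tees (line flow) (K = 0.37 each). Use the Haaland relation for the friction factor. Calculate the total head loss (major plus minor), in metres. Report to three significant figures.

V = 4Q/(πD²) = 2.968 m/s; V²/2g = 0.4488 m
Re = 1.07×10^6, ε/D = 4.01×10^-6 → f = 0.01153 (Haaland)
Major: h_f = f(L/D)·V²/2g = 0.01153·2116·0.4488 = 10.95 m
Minor: ΣK = 8.21; h_m = ΣK·V²/2g = 3.685 m
Total H_L = 10.95 + 3.685 = 14.64 m

H_L ≈ 14.6 m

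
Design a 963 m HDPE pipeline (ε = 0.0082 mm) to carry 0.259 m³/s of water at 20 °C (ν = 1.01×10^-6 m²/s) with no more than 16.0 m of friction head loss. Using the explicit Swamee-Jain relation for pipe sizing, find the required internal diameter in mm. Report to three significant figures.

D ≈ 335 mm

Swamee-Jain (Type III): D = 0.66·[ε^1.25·(LQ²/(gh_f))^4.75 + ν·Q^9.4·(L/(gh_f))^5.2]^0.04
LQ²/(gh_f) = 0.4116; L/(gh_f) = 6.135
Term 1 = ε^1.25·(…)^4.75 = 6.47×10^-9; Term 2 = ν·Q^9.4·(…)^5.2 = 3.86×10^-8
D = 0.66·(6.47×10^-9 + 3.86×10^-8)^0.04 = 0.3355 m = 335 mm
Check: V = 2.93 m/s, Re = 9.73×10^5, f = 0.01222, h_f = 15.4 m ≈ 16.0 m ✓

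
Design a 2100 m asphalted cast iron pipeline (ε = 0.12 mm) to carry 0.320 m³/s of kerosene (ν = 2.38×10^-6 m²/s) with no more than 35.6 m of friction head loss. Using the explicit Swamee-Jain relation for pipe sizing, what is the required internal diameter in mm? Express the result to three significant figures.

Swamee-Jain (Type III): D = 0.66·[ε^1.25·(LQ²/(gh_f))^4.75 + ν·Q^9.4·(L/(gh_f))^5.2]^0.04
LQ²/(gh_f) = 0.6157; L/(gh_f) = 6.013
Term 1 = ε^1.25·(…)^4.75 = 1.25×10^-6; Term 2 = ν·Q^9.4·(…)^5.2 = 5.97×10^-7
D = 0.66·(1.25×10^-6 + 5.97×10^-7)^0.04 = 0.3893 m = 389 mm
Check: V = 2.69 m/s, Re = 4.40×10^5, f = 0.01659, h_f = 33.0 m ≈ 35.6 m ✓

D ≈ 389 mm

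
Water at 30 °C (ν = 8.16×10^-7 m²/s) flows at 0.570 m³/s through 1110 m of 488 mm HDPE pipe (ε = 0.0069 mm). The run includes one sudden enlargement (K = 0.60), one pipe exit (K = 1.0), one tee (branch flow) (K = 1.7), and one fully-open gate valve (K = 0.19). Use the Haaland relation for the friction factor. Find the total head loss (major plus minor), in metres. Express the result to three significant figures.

V = 4Q/(πD²) = 3.048 m/s; V²/2g = 0.4734 m
Re = 1.82×10^6, ε/D = 1.41×10^-5 → f = 0.01089 (Haaland)
Major: h_f = f(L/D)·V²/2g = 0.01089·2275·0.4734 = 11.73 m
Minor: ΣK = 3.49; h_m = ΣK·V²/2g = 1.652 m
Total H_L = 11.73 + 1.652 = 13.38 m

H_L ≈ 13.4 m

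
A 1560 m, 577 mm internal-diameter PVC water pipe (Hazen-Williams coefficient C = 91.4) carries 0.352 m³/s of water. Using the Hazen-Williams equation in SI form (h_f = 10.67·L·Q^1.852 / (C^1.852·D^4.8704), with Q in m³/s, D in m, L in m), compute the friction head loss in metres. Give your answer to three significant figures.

h_f ≈ 8.18 m

h_f = 10.67·1560·0.352^1.852 / (91.4^1.852·0.577^4.8704) = 8.184 m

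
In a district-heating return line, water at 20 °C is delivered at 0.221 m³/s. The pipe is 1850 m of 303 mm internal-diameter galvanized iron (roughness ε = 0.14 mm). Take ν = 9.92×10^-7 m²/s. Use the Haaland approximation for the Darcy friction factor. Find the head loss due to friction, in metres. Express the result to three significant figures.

V = 4Q/(πD²) = 4·0.221/(π·0.303²) = 3.065 m/s
Re = VD/ν = 3.065·0.303/9.92×10^-7 = 9.36×10^5 → turbulent
ε/D = 0.14/303 = 4.62×10^-4
Haaland: f = 0.01694
h_f = f(L/D)V²/(2g) = 0.01694·(1850/0.303)·3.065²/(2·9.81) = 49.51 m

h_f ≈ 49.5 m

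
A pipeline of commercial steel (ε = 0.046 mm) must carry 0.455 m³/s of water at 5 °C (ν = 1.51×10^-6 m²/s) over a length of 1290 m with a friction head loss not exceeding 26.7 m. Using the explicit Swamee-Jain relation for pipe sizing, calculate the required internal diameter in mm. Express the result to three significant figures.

Swamee-Jain (Type III): D = 0.66·[ε^1.25·(LQ²/(gh_f))^4.75 + ν·Q^9.4·(L/(gh_f))^5.2]^0.04
LQ²/(gh_f) = 1.020; L/(gh_f) = 4.925
Term 1 = ε^1.25·(…)^4.75 = 4.15×10^-6; Term 2 = ν·Q^9.4·(…)^5.2 = 3.67×10^-6
D = 0.66·(4.15×10^-6 + 3.67×10^-6)^0.04 = 0.4124 m = 412 mm
Check: V = 3.41 m/s, Re = 9.30×10^5, f = 0.01375, h_f = 25.5 m ≈ 26.7 m ✓

D ≈ 412 mm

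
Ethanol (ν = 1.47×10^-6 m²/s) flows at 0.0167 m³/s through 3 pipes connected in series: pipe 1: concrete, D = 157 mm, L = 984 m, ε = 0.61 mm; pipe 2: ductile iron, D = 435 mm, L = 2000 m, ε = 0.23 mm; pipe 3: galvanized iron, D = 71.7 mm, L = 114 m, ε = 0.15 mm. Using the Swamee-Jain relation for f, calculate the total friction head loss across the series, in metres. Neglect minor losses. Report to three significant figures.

Pipe 1: V = 0.8626 m/s, Re = 9.21×10^4, ε/D = 0.00389, f = 0.02963, h_1 = f(L/D)V²/2g = 7.044 m
Pipe 2: V = 0.1124 m/s, Re = 3.33×10^4, ε/D = 5.29×10^-4, f = 0.02442, h_2 = f(L/D)V²/2g = 0.07227 m
Pipe 3: V = 4.136 m/s, Re = 2.02×10^5, ε/D = 0.00209, f = 0.02473, h_3 = f(L/D)V²/2g = 34.29 m
Series → Q common, losses add: H = Σh = 41.41 m

H ≈ 41.4 m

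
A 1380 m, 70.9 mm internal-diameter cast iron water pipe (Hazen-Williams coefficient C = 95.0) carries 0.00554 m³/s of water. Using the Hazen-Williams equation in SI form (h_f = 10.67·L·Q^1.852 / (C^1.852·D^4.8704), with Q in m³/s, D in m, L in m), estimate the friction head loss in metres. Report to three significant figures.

h_f = 10.67·1380·0.00554^1.852 / (95.0^1.852·0.0709^4.8704) = 83.96 m

h_f ≈ 84.0 m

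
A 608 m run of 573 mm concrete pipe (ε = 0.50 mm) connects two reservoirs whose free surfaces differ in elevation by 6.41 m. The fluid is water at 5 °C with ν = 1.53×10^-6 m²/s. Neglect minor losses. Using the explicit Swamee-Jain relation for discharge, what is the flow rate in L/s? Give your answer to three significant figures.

Q ≈ 638 L/s

Swamee-Jain (Type II): Q = -0.965·√(gD⁵h_f/L)·ln[ε/(3.7D) + √(3.17ν²L/(gD³h_f))]
√(gD⁵h_f/L) = √(9.81·0.573⁵·6.41/608) = 0.07993
ε/(3.7D) = 2.36×10^-4; √(3.17ν²L/(gD³h_f)) = 1.95×10^-5
Q = -0.965·0.07993·ln(2.554×10^-4) = 0.6381 m³/s
Check: V = 2.47 m/s, Re = 9.27×10^5, f = 0.01946, h_f = 6.44 m ≈ 6.41 m ✓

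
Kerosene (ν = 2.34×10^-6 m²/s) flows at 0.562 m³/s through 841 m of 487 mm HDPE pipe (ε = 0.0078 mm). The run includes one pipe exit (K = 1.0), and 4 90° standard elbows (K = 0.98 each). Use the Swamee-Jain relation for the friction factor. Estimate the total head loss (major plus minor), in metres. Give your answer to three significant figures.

V = 4Q/(πD²) = 3.017 m/s; V²/2g = 0.4640 m
Re = 6.28×10^5, ε/D = 1.60×10^-5 → f = 0.01287 (Swamee-Jain)
Major: h_f = f(L/D)·V²/2g = 0.01287·1727·0.4640 = 10.31 m
Minor: ΣK = 4.92; h_m = ΣK·V²/2g = 2.283 m
Total H_L = 10.31 + 2.283 = 12.59 m

H_L ≈ 12.6 m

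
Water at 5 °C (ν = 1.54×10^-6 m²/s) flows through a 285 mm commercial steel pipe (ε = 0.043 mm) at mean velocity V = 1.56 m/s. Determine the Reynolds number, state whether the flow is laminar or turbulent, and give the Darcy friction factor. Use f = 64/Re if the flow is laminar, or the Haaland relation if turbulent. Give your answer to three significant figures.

Re = VD/ν = 1.560·0.285/1.54×10^-6 = 2.89×10^5
Re > 4000 → turbulent; ε/D = 1.51×10^-4
Haaland: f = 0.01574

Re ≈ 2.89×10^5; turbulent; f ≈ 0.0157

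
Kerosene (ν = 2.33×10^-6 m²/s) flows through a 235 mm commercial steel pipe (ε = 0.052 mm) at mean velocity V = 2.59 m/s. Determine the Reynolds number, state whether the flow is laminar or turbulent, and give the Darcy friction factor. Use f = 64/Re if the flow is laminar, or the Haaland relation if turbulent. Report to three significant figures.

Re = VD/ν = 2.590·0.235/2.33×10^-6 = 2.61×10^5
Re > 4000 → turbulent; ε/D = 2.21×10^-4
Haaland: f = 0.01647

Re ≈ 2.61×10^5; turbulent; f ≈ 0.0165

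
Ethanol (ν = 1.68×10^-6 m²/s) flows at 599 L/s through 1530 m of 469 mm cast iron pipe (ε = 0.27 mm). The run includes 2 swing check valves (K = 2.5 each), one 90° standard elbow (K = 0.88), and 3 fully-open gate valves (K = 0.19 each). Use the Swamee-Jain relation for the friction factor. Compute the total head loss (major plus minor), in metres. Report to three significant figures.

V = 4Q/(πD²) = 3.467 m/s; V²/2g = 0.6128 m
Re = 9.68×10^5, ε/D = 5.76×10^-4 → f = 0.01781 (Swamee-Jain)
Major: h_f = f(L/D)·V²/2g = 0.01781·3262·0.6128 = 35.60 m
Minor: ΣK = 6.45; h_m = ΣK·V²/2g = 3.952 m
Total H_L = 35.60 + 3.952 = 39.55 m

H_L ≈ 39.5 m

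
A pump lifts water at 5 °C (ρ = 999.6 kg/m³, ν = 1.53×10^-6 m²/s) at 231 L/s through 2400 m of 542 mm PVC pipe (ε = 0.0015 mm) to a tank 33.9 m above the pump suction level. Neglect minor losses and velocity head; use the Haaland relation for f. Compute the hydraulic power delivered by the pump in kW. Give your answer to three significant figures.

P_hyd ≈ 83.9 kW

V = 4Q/(πD²) = 1.001 m/s; Re = 3.55×10^5; ε/D = 2.77×10^-6; f = 0.01393
h_f = f(L/D)V²/2g = 3.151 m
Total head H = z + h_f = 33.9 + 3.151 = 37.05 m
P_hyd = ρgQH = 999.6·9.81·0.231·37.05 = 83.93 kW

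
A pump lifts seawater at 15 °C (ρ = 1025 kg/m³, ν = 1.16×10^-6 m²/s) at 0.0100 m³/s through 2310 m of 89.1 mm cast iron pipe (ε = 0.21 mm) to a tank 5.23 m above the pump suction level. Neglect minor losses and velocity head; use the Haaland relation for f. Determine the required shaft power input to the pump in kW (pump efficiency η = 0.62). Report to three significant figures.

P_shaft ≈ 15.0 kW

V = 4Q/(πD²) = 1.604 m/s; Re = 1.23×10^5; ε/D = 0.00236; f = 0.02565
h_f = f(L/D)V²/2g = 87.17 m
Total head H = z + h_f = 5.23 + 87.17 = 92.40 m
P_hyd = ρgQH = 1025·9.81·0.0100·92.40 = 9.291 kW
P_shaft = P_hyd/η = 9.291/0.62 = 14.99 kW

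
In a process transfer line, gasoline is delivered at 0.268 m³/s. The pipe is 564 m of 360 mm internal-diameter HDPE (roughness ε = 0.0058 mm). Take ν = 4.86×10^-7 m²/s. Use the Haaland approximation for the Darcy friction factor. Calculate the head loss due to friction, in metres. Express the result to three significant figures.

h_f ≈ 6.01 m

V = 4Q/(πD²) = 4·0.268/(π·0.360²) = 2.633 m/s
Re = VD/ν = 2.633·0.360/4.86×10^-7 = 1.95×10^6 → turbulent
ε/D = 0.0058/360 = 1.61×10^-5
Haaland: f = 0.01086
h_f = f(L/D)V²/(2g) = 0.01086·(564/0.360)·2.633²/(2·9.81) = 6.010 m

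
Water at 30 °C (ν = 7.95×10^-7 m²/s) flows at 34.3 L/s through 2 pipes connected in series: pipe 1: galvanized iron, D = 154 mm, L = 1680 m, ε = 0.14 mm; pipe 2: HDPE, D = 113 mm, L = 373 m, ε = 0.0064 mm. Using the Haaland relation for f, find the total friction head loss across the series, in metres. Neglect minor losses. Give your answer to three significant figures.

H ≈ 64.9 m

Pipe 1: V = 1.841 m/s, Re = 3.57×10^5, ε/D = 9.09×10^-4, f = 0.02000, h_1 = f(L/D)V²/2g = 37.70 m
Pipe 2: V = 3.420 m/s, Re = 4.86×10^5, ε/D = 5.66×10^-5, f = 0.01381, h_2 = f(L/D)V²/2g = 27.17 m
Series → Q common, losses add: H = Σh = 64.88 m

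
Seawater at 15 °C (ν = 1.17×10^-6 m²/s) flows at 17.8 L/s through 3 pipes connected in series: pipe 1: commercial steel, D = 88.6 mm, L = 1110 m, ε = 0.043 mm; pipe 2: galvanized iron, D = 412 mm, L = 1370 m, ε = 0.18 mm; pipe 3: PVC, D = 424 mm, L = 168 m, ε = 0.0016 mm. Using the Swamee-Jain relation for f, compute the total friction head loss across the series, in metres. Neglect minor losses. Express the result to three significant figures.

Pipe 1: V = 2.887 m/s, Re = 2.19×10^5, ε/D = 4.85×10^-4, f = 0.01871, h_1 = f(L/D)V²/2g = 99.57 m
Pipe 2: V = 0.1335 m/s, Re = 4.70×10^4, ε/D = 4.37×10^-4, f = 0.02265, h_2 = f(L/D)V²/2g = 0.06843 m
Pipe 3: V = 0.1261 m/s, Re = 4.57×10^4, ε/D = 3.77×10^-6, f = 0.02120, h_3 = f(L/D)V²/2g = 0.006806 m
Series → Q common, losses add: H = Σh = 99.64 m

H ≈ 99.6 m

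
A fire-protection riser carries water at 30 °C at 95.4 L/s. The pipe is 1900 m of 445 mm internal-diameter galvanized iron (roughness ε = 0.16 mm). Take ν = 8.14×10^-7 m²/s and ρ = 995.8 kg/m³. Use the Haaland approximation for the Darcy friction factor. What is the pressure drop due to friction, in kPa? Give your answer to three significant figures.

Δp ≈ 13.6 kPa

V = 4Q/(πD²) = 4·0.0954/(π·0.445²) = 0.6134 m/s
Re = VD/ν = 0.6134·0.445/8.14×10^-7 = 3.35×10^5 → turbulent
ε/D = 0.16/445 = 3.60×10^-4
Haaland: f = 0.01706
h_f = f(L/D)V²/(2g) = 0.01706·(1900/0.445)·0.6134²/(2·9.81) = 1.397 m
Δp = ρg·h_f = 995.8·9.81·1.397 = 13.64 kPa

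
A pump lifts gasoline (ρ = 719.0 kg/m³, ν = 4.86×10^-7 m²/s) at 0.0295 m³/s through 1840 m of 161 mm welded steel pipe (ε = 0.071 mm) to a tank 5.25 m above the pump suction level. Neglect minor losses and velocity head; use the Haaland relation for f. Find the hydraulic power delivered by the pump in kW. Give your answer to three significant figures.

P_hyd ≈ 5.48 kW

V = 4Q/(πD²) = 1.449 m/s; Re = 4.80×10^5; ε/D = 4.41×10^-4; f = 0.01723
h_f = f(L/D)V²/2g = 21.07 m
Total head H = z + h_f = 5.25 + 21.07 = 26.32 m
P_hyd = ρgQH = 719.0·9.81·0.0295·26.32 = 5.476 kW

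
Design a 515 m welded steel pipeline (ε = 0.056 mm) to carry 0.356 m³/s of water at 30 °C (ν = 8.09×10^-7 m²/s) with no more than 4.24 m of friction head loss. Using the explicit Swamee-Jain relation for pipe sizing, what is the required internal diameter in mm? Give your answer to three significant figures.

Swamee-Jain (Type III): D = 0.66·[ε^1.25·(LQ²/(gh_f))^4.75 + ν·Q^9.4·(L/(gh_f))^5.2]^0.04
LQ²/(gh_f) = 1.569; L/(gh_f) = 12.38
Term 1 = ε^1.25·(…)^4.75 = 4.12×10^-5; Term 2 = ν·Q^9.4·(…)^5.2 = 2.37×10^-5
D = 0.66·(4.12×10^-5 + 2.37×10^-5)^0.04 = 0.4488 m = 449 mm
Check: V = 2.25 m/s, Re = 1.25×10^6, f = 0.01365, h_f = 4.04 m ≈ 4.24 m ✓

D ≈ 449 mm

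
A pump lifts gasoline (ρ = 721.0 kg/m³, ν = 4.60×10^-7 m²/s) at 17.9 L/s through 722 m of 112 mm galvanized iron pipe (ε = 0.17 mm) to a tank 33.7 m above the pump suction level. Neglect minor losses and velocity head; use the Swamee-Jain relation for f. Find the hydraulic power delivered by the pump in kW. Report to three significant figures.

P_hyd ≈ 7.35 kW

V = 4Q/(πD²) = 1.817 m/s; Re = 4.42×10^5; ε/D = 0.00152; f = 0.02242
h_f = f(L/D)V²/2g = 24.32 m
Total head H = z + h_f = 33.7 + 24.32 = 58.02 m
P_hyd = ρgQH = 721.0·9.81·0.0179·58.02 = 7.345 kW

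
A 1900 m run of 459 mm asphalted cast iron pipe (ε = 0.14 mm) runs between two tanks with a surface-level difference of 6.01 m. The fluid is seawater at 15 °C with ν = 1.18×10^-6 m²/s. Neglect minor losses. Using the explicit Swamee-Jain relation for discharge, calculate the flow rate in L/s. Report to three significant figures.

Q ≈ 219 L/s

Swamee-Jain (Type II): Q = -0.965·√(gD⁵h_f/L)·ln[ε/(3.7D) + √(3.17ν²L/(gD³h_f))]
√(gD⁵h_f/L) = √(9.81·0.459⁵·6.01/1900) = 0.02514
ε/(3.7D) = 8.24×10^-5; √(3.17ν²L/(gD³h_f)) = 3.84×10^-5
Q = -0.965·0.02514·ln(1.208×10^-4) = 0.2189 m³/s
Check: V = 1.32 m/s, Re = 5.15×10^5, f = 0.01638, h_f = 6.05 m ≈ 6.01 m ✓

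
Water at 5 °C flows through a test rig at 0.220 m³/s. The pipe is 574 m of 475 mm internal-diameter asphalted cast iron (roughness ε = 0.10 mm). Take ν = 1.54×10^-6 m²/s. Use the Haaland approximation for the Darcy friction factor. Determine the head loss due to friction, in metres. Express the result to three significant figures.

V = 4Q/(πD²) = 4·0.220/(π·0.475²) = 1.241 m/s
Re = VD/ν = 1.241·0.475/1.54×10^-6 = 3.83×10^5 → turbulent
ε/D = 0.10/475 = 2.11×10^-4
Haaland: f = 0.01575
h_f = f(L/D)V²/(2g) = 0.01575·(574/0.475)·1.241²/(2·9.81) = 1.495 m

h_f ≈ 1.50 m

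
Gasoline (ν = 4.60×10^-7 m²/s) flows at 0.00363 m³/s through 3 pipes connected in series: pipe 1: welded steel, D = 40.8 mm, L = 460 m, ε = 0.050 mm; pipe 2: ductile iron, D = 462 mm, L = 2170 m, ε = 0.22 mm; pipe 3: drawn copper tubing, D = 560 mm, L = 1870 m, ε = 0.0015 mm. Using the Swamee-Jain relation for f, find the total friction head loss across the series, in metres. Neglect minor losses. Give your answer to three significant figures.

H ≈ 96.6 m

Pipe 1: V = 2.776 m/s, Re = 2.46×10^5, ε/D = 0.00123, f = 0.02182, h_1 = f(L/D)V²/2g = 96.64 m
Pipe 2: V = 0.02165 m/s, Re = 2.17×10^4, ε/D = 4.76×10^-4, f = 0.02647, h_2 = f(L/D)V²/2g = 0.002972 m
Pipe 3: V = 0.01474 m/s, Re = 1.79×10^4, ε/D = 2.68×10^-6, f = 0.02654, h_3 = f(L/D)V²/2g = 9.811×10^-4 m
Series → Q common, losses add: H = Σh = 96.64 m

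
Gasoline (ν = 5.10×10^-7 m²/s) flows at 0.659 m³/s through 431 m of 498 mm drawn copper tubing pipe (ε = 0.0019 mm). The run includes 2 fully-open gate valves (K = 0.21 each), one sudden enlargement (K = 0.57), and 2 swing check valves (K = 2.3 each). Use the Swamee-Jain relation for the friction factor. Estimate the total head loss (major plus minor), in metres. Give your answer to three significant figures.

V = 4Q/(πD²) = 3.383 m/s; V²/2g = 0.5834 m
Re = 3.30×10^6, ε/D = 3.82×10^-6 → f = 0.009787 (Swamee-Jain)
Major: h_f = f(L/D)·V²/2g = 0.009787·865.5·0.5834 = 4.941 m
Minor: ΣK = 5.59; h_m = ΣK·V²/2g = 3.261 m
Total H_L = 4.941 + 3.261 = 8.203 m

H_L ≈ 8.20 m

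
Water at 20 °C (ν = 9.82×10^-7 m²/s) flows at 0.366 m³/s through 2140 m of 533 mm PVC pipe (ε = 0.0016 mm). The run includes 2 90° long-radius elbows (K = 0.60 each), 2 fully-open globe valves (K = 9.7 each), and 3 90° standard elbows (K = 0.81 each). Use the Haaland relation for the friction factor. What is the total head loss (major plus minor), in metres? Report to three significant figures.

H_L ≈ 9.69 m

V = 4Q/(πD²) = 1.640 m/s; V²/2g = 0.1371 m
Re = 8.90×10^5, ε/D = 3.00×10^-6 → f = 0.01186 (Haaland)
Major: h_f = f(L/D)·V²/2g = 0.01186·4015·0.1371 = 6.531 m
Minor: ΣK = 23.0; h_m = ΣK·V²/2g = 3.158 m
Total H_L = 6.531 + 3.158 = 9.690 m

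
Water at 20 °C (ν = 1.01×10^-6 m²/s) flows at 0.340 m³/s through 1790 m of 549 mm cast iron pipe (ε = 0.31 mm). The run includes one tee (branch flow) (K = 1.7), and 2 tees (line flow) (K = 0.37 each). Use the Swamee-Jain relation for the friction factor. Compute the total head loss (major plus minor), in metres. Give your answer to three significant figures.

V = 4Q/(πD²) = 1.436 m/s; V²/2g = 0.1051 m
Re = 7.81×10^5, ε/D = 5.65×10^-4 → f = 0.01785 (Swamee-Jain)
Major: h_f = f(L/D)·V²/2g = 0.01785·3260·0.1051 = 6.121 m
Minor: ΣK = 2.44; h_m = ΣK·V²/2g = 0.2566 m
Total H_L = 6.121 + 0.2566 = 6.378 m

H_L ≈ 6.38 m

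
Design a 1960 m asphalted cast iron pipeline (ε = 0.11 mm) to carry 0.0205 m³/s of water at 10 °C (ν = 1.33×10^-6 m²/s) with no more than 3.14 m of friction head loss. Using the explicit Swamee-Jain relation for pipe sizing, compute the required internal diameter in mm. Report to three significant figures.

Swamee-Jain (Type III): D = 0.66·[ε^1.25·(LQ²/(gh_f))^4.75 + ν·Q^9.4·(L/(gh_f))^5.2]^0.04
LQ²/(gh_f) = 0.02674; L/(gh_f) = 63.63
Term 1 = ε^1.25·(…)^4.75 = 3.81×10^-13; Term 2 = ν·Q^9.4·(…)^5.2 = 4.30×10^-13
D = 0.66·(3.81×10^-13 + 4.30×10^-13)^0.04 = 0.2167 m = 217 mm
Check: V = 0.556 m/s, Re = 9.06×10^4, f = 0.02071, h_f = 2.95 m ≈ 3.14 m ✓

D ≈ 217 mm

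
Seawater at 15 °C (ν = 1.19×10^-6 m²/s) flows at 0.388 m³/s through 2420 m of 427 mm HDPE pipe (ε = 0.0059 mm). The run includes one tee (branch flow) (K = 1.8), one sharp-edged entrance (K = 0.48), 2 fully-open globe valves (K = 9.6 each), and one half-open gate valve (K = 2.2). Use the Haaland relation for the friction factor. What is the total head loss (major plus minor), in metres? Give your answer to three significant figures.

V = 4Q/(πD²) = 2.709 m/s; V²/2g = 0.3742 m
Re = 9.72×10^5, ε/D = 1.38×10^-5 → f = 0.01189 (Haaland)
Major: h_f = f(L/D)·V²/2g = 0.01189·5667·0.3742 = 25.22 m
Minor: ΣK = 23.7; h_m = ΣK·V²/2g = 8.860 m
Total H_L = 25.22 + 8.860 = 34.08 m

H_L ≈ 34.1 m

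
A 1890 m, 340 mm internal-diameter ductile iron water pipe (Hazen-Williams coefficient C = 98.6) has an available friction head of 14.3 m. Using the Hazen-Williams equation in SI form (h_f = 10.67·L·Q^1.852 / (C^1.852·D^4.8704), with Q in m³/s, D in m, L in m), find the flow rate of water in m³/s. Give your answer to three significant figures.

Rearranging: Q = [h_f·C^1.852·D^4.8704 / (10.67·L)]^(1/1.852)
Q = [14.3·98.6^1.852·0.340^4.8704 / (10.67·1890)]^0.540 = 0.1152 m³/s

Q ≈ 0.115 m³/s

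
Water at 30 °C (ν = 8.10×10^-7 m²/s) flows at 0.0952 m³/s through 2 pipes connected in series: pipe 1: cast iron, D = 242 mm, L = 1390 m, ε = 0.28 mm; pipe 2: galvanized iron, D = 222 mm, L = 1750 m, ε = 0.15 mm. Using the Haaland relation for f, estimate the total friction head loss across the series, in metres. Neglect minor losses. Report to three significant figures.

Pipe 1: V = 2.070 m/s, Re = 6.18×10^5, ε/D = 0.00116, f = 0.02078, h_1 = f(L/D)V²/2g = 26.06 m
Pipe 2: V = 2.459 m/s, Re = 6.74×10^5, ε/D = 6.76×10^-4, f = 0.01844, h_2 = f(L/D)V²/2g = 44.82 m
Series → Q common, losses add: H = Σh = 70.87 m

H ≈ 70.9 m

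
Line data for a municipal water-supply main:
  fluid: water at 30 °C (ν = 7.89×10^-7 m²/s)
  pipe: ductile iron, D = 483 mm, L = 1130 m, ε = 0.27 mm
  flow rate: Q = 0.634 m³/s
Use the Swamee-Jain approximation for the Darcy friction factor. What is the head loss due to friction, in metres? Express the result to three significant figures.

V = 4Q/(πD²) = 4·0.634/(π·0.483²) = 3.460 m/s
Re = VD/ν = 3.460·0.483/7.89×10^-7 = 2.12×10^6 → turbulent
ε/D = 0.27/483 = 5.59×10^-4
Swamee-Jain: f = 0.01742
h_f = f(L/D)V²/(2g) = 0.01742·(1130/0.483)·3.460²/(2·9.81) = 24.87 m

h_f ≈ 24.9 m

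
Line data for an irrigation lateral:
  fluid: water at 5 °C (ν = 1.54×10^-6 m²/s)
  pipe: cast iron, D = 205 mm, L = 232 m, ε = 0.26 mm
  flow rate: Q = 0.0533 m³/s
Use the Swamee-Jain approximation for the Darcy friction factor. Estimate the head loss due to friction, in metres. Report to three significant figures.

h_f ≈ 3.33 m

V = 4Q/(πD²) = 4·0.0533/(π·0.205²) = 1.615 m/s
Re = VD/ν = 1.615·0.205/1.54×10^-6 = 2.15×10^5 → turbulent
ε/D = 0.26/205 = 0.00127
Swamee-Jain: f = 0.02211
h_f = f(L/D)V²/(2g) = 0.02211·(232/0.205)·1.615²/(2·9.81) = 3.326 m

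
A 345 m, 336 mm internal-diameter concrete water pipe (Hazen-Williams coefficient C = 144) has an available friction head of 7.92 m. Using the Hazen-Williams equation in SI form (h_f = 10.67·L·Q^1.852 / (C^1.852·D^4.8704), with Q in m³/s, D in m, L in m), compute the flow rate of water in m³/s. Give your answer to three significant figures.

Q ≈ 0.297 m³/s

Rearranging: Q = [h_f·C^1.852·D^4.8704 / (10.67·L)]^(1/1.852)
Q = [7.92·144^1.852·0.336^4.8704 / (10.67·345)]^0.540 = 0.2968 m³/s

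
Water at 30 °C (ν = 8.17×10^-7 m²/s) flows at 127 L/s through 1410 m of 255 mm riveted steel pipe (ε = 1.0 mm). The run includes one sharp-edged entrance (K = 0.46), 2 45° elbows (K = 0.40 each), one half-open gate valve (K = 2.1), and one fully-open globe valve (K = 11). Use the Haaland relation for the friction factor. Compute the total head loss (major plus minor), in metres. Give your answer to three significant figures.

H_L ≈ 54.1 m

V = 4Q/(πD²) = 2.487 m/s; V²/2g = 0.3152 m
Re = 7.76×10^5, ε/D = 0.00392 → f = 0.02844 (Haaland)
Major: h_f = f(L/D)·V²/2g = 0.02844·5529·0.3152 = 49.57 m
Minor: ΣK = 14.4; h_m = ΣK·V²/2g = 4.526 m
Total H_L = 49.57 + 4.526 = 54.09 m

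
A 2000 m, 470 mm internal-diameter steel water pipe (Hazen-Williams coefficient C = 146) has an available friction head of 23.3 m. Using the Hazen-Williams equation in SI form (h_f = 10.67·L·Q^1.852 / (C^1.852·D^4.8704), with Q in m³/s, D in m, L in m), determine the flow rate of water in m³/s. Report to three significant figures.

Rearranging: Q = [h_f·C^1.852·D^4.8704 / (10.67·L)]^(1/1.852)
Q = [23.3·146^1.852·0.470^4.8704 / (10.67·2000)]^0.540 = 0.5044 m³/s

Q ≈ 0.504 m³/s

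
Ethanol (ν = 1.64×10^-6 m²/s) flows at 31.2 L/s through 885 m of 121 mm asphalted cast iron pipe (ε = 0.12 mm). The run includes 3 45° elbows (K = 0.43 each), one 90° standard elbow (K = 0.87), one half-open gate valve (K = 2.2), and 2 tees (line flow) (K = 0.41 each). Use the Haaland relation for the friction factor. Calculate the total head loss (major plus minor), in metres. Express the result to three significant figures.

V = 4Q/(πD²) = 2.713 m/s; V²/2g = 0.3752 m
Re = 2.00×10^5, ε/D = 9.92×10^-4 → f = 0.02088 (Haaland)
Major: h_f = f(L/D)·V²/2g = 0.02088·7314·0.3752 = 57.30 m
Minor: ΣK = 5.18; h_m = ΣK·V²/2g = 1.944 m
Total H_L = 57.30 + 1.944 = 59.24 m

H_L ≈ 59.2 m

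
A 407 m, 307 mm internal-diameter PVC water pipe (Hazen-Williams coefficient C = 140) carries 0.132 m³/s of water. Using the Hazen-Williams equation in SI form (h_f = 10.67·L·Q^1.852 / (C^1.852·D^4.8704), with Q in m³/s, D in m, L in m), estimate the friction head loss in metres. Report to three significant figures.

h_f ≈ 3.41 m

h_f = 10.67·407·0.132^1.852 / (140^1.852·0.307^4.8704) = 3.406 m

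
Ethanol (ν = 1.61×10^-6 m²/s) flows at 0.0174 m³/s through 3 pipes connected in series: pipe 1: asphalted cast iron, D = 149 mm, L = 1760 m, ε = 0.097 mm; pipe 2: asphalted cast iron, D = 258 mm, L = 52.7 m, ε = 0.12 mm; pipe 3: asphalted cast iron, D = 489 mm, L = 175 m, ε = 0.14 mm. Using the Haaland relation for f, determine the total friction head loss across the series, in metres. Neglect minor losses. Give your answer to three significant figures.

H ≈ 12.5 m

Pipe 1: V = 0.9979 m/s, Re = 9.24×10^4, ε/D = 6.51×10^-4, f = 0.02087, h_1 = f(L/D)V²/2g = 12.51 m
Pipe 2: V = 0.3328 m/s, Re = 5.33×10^4, ε/D = 4.65×10^-4, f = 0.02190, h_2 = f(L/D)V²/2g = 0.02526 m
Pipe 3: V = 0.09265 m/s, Re = 2.81×10^4, ε/D = 2.86×10^-4, f = 0.02429, h_3 = f(L/D)V²/2g = 0.003803 m
Series → Q common, losses add: H = Σh = 12.54 m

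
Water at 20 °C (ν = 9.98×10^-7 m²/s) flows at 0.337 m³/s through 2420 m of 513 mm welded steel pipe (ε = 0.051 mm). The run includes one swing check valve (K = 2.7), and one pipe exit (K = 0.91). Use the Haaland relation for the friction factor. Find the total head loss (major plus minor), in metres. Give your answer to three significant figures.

V = 4Q/(πD²) = 1.630 m/s; V²/2g = 0.1355 m
Re = 8.38×10^5, ε/D = 9.94×10^-5 → f = 0.01352 (Haaland)
Major: h_f = f(L/D)·V²/2g = 0.01352·4717·0.1355 = 8.641 m
Minor: ΣK = 3.61; h_m = ΣK·V²/2g = 0.4891 m
Total H_L = 8.641 + 0.4891 = 9.131 m

H_L ≈ 9.13 m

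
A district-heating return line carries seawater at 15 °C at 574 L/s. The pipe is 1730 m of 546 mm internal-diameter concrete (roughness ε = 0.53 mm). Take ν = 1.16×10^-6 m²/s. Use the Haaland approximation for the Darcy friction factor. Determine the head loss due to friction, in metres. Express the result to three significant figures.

V = 4Q/(πD²) = 4·0.574/(π·0.546²) = 2.452 m/s
Re = VD/ν = 2.452·0.546/1.16×10^-6 = 1.15×10^6 → turbulent
ε/D = 0.53/546 = 9.71×10^-4
Haaland: f = 0.01977
h_f = f(L/D)V²/(2g) = 0.01977·(1730/0.546)·2.452²/(2·9.81) = 19.19 m

h_f ≈ 19.2 m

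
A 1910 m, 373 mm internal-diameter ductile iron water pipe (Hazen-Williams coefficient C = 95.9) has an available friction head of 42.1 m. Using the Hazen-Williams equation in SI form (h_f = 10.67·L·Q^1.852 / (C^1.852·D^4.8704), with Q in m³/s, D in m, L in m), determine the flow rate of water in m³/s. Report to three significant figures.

Rearranging: Q = [h_f·C^1.852·D^4.8704 / (10.67·L)]^(1/1.852)
Q = [42.1·95.9^1.852·0.373^4.8704 / (10.67·1910)]^0.540 = 0.2545 m³/s

Q ≈ 0.255 m³/s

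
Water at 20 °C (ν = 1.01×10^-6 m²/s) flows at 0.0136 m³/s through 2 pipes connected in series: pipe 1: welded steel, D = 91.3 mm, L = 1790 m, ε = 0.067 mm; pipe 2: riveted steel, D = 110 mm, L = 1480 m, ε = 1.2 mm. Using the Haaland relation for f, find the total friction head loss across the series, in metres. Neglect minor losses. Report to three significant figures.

H ≈ 141 m

Pipe 1: V = 2.077 m/s, Re = 1.88×10^5, ε/D = 7.34×10^-4, f = 0.01987, h_1 = f(L/D)V²/2g = 85.67 m
Pipe 2: V = 1.431 m/s, Re = 1.56×10^5, ε/D = 0.0109, f = 0.03946, h_2 = f(L/D)V²/2g = 55.43 m
Series → Q common, losses add: H = Σh = 141.1 m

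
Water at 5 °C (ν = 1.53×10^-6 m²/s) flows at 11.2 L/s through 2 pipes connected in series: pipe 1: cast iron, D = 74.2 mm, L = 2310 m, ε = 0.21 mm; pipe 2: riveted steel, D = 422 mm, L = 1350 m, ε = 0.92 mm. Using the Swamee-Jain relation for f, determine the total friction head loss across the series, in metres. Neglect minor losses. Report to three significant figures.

H ≈ 288 m

Pipe 1: V = 2.590 m/s, Re = 1.26×10^5, ε/D = 0.00283, f = 0.02706, h_1 = f(L/D)V²/2g = 288.0 m
Pipe 2: V = 0.08008 m/s, Re = 2.21×10^4, ε/D = 0.00218, f = 0.02999, h_2 = f(L/D)V²/2g = 0.03135 m
Series → Q common, losses add: H = Σh = 288.1 m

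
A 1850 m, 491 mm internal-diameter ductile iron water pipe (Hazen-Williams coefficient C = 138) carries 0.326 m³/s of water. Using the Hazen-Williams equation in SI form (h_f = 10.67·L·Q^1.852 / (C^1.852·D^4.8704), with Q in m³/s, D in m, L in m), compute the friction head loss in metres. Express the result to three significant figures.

h_f ≈ 8.62 m

h_f = 10.67·1850·0.326^1.852 / (138^1.852·0.491^4.8704) = 8.616 m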